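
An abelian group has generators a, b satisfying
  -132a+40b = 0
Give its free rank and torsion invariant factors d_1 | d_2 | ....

Answer: M ≅ ℤ^1 ⊕ ℤ/4

Derivation:
rank_ℚ(R)=1; free=2−1=1
SNF(R) diag = [4] → torsion [4]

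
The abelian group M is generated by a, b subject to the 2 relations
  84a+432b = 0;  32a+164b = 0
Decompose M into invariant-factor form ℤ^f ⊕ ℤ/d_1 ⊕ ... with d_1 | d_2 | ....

rank_ℚ(R)=2; free=2−2=0
SNF(R) diag = [4, 12] → torsion [4, 12]

Answer: M ≅ ℤ/4 ⊕ ℤ/12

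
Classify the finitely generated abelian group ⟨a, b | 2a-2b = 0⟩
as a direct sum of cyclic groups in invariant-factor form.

rank_ℚ(R)=1; free=2−1=1
SNF(R) diag = [2] → torsion [2]

Answer: M ≅ ℤ^1 ⊕ ℤ/2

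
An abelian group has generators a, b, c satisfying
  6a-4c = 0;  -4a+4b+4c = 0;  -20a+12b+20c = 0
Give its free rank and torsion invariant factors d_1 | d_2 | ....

rank_ℚ(R)=3; free=3−3=0
SNF(R) diag = [2, 4, 8] → torsion [2, 4, 8]

Answer: M ≅ ℤ/2 ⊕ ℤ/4 ⊕ ℤ/8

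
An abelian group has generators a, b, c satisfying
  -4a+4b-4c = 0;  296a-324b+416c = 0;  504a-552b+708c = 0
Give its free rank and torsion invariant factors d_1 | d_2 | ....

Answer: M ≅ ℤ/4 ⊕ ℤ/4 ⊕ ℤ/12

Derivation:
rank_ℚ(R)=3; free=3−3=0
SNF(R) diag = [4, 4, 12] → torsion [4, 4, 12]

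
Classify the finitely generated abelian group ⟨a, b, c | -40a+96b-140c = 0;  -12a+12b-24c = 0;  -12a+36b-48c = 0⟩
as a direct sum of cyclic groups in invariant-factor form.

rank_ℚ(R)=3; free=3−3=0
SNF(R) diag = [4, 12, 24] → torsion [4, 12, 24]

Answer: M ≅ ℤ/4 ⊕ ℤ/12 ⊕ ℤ/24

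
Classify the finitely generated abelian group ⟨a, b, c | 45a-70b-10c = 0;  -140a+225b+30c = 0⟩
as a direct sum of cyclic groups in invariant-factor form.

rank_ℚ(R)=2; free=3−2=1
SNF(R) diag = [5, 5] → torsion [5, 5]

Answer: M ≅ ℤ^1 ⊕ ℤ/5 ⊕ ℤ/5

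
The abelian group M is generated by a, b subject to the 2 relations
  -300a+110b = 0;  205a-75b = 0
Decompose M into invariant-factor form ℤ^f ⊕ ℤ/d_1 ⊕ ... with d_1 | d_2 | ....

Answer: M ≅ ℤ/5 ⊕ ℤ/10

Derivation:
rank_ℚ(R)=2; free=2−2=0
SNF(R) diag = [5, 10] → torsion [5, 10]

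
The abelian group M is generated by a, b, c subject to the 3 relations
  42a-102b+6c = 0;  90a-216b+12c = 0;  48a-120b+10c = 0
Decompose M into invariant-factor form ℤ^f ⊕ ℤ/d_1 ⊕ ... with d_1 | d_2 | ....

rank_ℚ(R)=3; free=3−3=0
SNF(R) diag = [2, 6, 18] → torsion [2, 6, 18]

Answer: M ≅ ℤ/2 ⊕ ℤ/6 ⊕ ℤ/18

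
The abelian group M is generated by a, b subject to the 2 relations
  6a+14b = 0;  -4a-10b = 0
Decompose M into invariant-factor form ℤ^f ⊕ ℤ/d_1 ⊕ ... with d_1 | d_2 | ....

rank_ℚ(R)=2; free=2−2=0
SNF(R) diag = [2, 2] → torsion [2, 2]

Answer: M ≅ ℤ/2 ⊕ ℤ/2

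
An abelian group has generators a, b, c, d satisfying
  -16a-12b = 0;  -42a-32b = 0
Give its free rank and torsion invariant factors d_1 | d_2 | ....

Answer: M ≅ ℤ^2 ⊕ ℤ/2 ⊕ ℤ/4

Derivation:
rank_ℚ(R)=2; free=4−2=2
SNF(R) diag = [2, 4] → torsion [2, 4]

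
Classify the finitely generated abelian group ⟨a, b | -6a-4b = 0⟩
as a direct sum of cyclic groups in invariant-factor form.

Answer: M ≅ ℤ^1 ⊕ ℤ/2

Derivation:
rank_ℚ(R)=1; free=2−1=1
SNF(R) diag = [2] → torsion [2]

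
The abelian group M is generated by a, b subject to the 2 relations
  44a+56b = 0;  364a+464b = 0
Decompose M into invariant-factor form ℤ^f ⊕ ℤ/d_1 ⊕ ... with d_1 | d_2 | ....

Answer: M ≅ ℤ/4 ⊕ ℤ/8

Derivation:
rank_ℚ(R)=2; free=2−2=0
SNF(R) diag = [4, 8] → torsion [4, 8]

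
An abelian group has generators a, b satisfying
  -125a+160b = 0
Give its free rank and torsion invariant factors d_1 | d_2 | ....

rank_ℚ(R)=1; free=2−1=1
SNF(R) diag = [5] → torsion [5]

Answer: M ≅ ℤ^1 ⊕ ℤ/5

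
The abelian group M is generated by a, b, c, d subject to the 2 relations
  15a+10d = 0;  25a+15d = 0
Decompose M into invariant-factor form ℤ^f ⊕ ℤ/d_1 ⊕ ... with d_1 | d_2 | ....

Answer: M ≅ ℤ^2 ⊕ ℤ/5 ⊕ ℤ/5

Derivation:
rank_ℚ(R)=2; free=4−2=2
SNF(R) diag = [5, 5] → torsion [5, 5]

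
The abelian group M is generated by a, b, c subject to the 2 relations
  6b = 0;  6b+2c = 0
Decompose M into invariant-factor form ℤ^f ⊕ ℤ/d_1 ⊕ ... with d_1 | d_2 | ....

Answer: M ≅ ℤ^1 ⊕ ℤ/2 ⊕ ℤ/6

Derivation:
rank_ℚ(R)=2; free=3−2=1
SNF(R) diag = [2, 6] → torsion [2, 6]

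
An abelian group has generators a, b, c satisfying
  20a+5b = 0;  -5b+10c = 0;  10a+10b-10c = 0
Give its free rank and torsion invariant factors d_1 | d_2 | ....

rank_ℚ(R)=3; free=3−3=0
SNF(R) diag = [5, 10, 10] → torsion [5, 10, 10]

Answer: M ≅ ℤ/5 ⊕ ℤ/10 ⊕ ℤ/10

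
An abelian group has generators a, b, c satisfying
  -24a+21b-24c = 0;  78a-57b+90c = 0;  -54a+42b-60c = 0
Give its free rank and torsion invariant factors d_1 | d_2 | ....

Answer: M ≅ ℤ/3 ⊕ ℤ/6 ⊕ ℤ/6

Derivation:
rank_ℚ(R)=3; free=3−3=0
SNF(R) diag = [3, 6, 6] → torsion [3, 6, 6]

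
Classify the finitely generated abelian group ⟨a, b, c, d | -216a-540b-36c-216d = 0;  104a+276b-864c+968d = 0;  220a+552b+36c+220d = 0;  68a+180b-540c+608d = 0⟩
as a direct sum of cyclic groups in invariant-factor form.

rank_ℚ(R)=4; free=4−4=0
SNF(R) diag = [4, 12, 36, 108] → torsion [4, 12, 36, 108]

Answer: M ≅ ℤ/4 ⊕ ℤ/12 ⊕ ℤ/36 ⊕ ℤ/108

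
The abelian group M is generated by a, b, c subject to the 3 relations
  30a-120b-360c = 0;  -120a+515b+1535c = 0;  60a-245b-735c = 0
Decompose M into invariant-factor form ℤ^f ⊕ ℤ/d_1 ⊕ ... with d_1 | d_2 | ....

rank_ℚ(R)=3; free=3−3=0
SNF(R) diag = [5, 10, 30] → torsion [5, 10, 30]

Answer: M ≅ ℤ/5 ⊕ ℤ/10 ⊕ ℤ/30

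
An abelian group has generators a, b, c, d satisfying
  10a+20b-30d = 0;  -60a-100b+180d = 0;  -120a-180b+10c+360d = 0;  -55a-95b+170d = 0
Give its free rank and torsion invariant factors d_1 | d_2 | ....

Answer: M ≅ ℤ/5 ⊕ ℤ/10 ⊕ ℤ/10 ⊕ ℤ/20

Derivation:
rank_ℚ(R)=4; free=4−4=0
SNF(R) diag = [5, 10, 10, 20] → torsion [5, 10, 10, 20]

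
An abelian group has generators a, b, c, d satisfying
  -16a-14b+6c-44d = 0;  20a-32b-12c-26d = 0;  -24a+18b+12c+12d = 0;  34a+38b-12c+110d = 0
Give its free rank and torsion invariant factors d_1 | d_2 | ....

Answer: M ≅ ℤ/2 ⊕ ℤ/6 ⊕ ℤ/6 ⊕ ℤ/18

Derivation:
rank_ℚ(R)=4; free=4−4=0
SNF(R) diag = [2, 6, 6, 18] → torsion [2, 6, 6, 18]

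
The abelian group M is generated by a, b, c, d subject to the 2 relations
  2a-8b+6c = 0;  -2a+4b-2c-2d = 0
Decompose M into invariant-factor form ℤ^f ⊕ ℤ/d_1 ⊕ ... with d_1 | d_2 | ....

rank_ℚ(R)=2; free=4−2=2
SNF(R) diag = [2, 2] → torsion [2, 2]

Answer: M ≅ ℤ^2 ⊕ ℤ/2 ⊕ ℤ/2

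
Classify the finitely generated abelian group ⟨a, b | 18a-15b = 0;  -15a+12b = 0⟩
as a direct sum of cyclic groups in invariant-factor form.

Answer: M ≅ ℤ/3 ⊕ ℤ/3

Derivation:
rank_ℚ(R)=2; free=2−2=0
SNF(R) diag = [3, 3] → torsion [3, 3]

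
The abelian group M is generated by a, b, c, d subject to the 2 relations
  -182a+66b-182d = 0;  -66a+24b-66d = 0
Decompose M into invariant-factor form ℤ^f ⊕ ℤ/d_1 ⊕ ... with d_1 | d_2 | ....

rank_ℚ(R)=2; free=4−2=2
SNF(R) diag = [2, 6] → torsion [2, 6]

Answer: M ≅ ℤ^2 ⊕ ℤ/2 ⊕ ℤ/6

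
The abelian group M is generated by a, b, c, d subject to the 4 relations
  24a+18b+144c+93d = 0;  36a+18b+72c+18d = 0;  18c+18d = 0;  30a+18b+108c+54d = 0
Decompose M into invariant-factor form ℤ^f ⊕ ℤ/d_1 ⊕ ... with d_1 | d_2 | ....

Answer: M ≅ ℤ/3 ⊕ ℤ/6 ⊕ ℤ/18 ⊕ ℤ/18

Derivation:
rank_ℚ(R)=4; free=4−4=0
SNF(R) diag = [3, 6, 18, 18] → torsion [3, 6, 18, 18]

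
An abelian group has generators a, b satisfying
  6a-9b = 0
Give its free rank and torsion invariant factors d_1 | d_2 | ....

rank_ℚ(R)=1; free=2−1=1
SNF(R) diag = [3] → torsion [3]

Answer: M ≅ ℤ^1 ⊕ ℤ/3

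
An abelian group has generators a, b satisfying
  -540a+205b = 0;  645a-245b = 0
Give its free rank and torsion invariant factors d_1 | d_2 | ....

Answer: M ≅ ℤ/5 ⊕ ℤ/15

Derivation:
rank_ℚ(R)=2; free=2−2=0
SNF(R) diag = [5, 15] → torsion [5, 15]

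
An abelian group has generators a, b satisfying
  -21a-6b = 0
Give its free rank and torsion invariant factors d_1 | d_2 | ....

Answer: M ≅ ℤ^1 ⊕ ℤ/3

Derivation:
rank_ℚ(R)=1; free=2−1=1
SNF(R) diag = [3] → torsion [3]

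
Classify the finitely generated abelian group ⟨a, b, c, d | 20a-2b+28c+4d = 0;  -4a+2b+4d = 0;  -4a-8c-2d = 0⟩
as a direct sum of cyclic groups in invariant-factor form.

rank_ℚ(R)=3; free=4−3=1
SNF(R) diag = [2, 2, 4] → torsion [2, 2, 4]

Answer: M ≅ ℤ^1 ⊕ ℤ/2 ⊕ ℤ/2 ⊕ ℤ/4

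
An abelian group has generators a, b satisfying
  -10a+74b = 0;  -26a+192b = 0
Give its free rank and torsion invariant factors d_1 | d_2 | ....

rank_ℚ(R)=2; free=2−2=0
SNF(R) diag = [2, 2] → torsion [2, 2]

Answer: M ≅ ℤ/2 ⊕ ℤ/2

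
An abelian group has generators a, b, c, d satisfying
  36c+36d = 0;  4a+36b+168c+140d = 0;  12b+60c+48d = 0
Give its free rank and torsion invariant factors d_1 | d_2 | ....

rank_ℚ(R)=3; free=4−3=1
SNF(R) diag = [4, 12, 36] → torsion [4, 12, 36]

Answer: M ≅ ℤ^1 ⊕ ℤ/4 ⊕ ℤ/12 ⊕ ℤ/36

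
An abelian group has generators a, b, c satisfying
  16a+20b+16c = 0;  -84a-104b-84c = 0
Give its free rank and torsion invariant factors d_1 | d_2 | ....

rank_ℚ(R)=2; free=3−2=1
SNF(R) diag = [4, 4] → torsion [4, 4]

Answer: M ≅ ℤ^1 ⊕ ℤ/4 ⊕ ℤ/4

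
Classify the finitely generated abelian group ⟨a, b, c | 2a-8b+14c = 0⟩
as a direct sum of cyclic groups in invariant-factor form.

Answer: M ≅ ℤ^2 ⊕ ℤ/2

Derivation:
rank_ℚ(R)=1; free=3−1=2
SNF(R) diag = [2] → torsion [2]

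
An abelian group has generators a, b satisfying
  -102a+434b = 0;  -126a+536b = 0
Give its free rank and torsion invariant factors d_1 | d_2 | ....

Answer: M ≅ ℤ/2 ⊕ ℤ/6

Derivation:
rank_ℚ(R)=2; free=2−2=0
SNF(R) diag = [2, 6] → torsion [2, 6]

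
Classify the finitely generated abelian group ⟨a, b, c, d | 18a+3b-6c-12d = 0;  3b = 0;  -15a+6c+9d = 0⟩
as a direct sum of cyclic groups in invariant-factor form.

Answer: M ≅ ℤ^1 ⊕ ℤ/3 ⊕ ℤ/3 ⊕ ℤ/6

Derivation:
rank_ℚ(R)=3; free=4−3=1
SNF(R) diag = [3, 3, 6] → torsion [3, 3, 6]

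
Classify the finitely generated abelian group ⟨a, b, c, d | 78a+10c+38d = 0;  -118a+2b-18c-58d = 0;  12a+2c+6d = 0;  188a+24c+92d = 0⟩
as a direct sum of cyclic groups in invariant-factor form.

rank_ℚ(R)=4; free=4−4=0
SNF(R) diag = [2, 2, 2, 4] → torsion [2, 2, 2, 4]

Answer: M ≅ ℤ/2 ⊕ ℤ/2 ⊕ ℤ/2 ⊕ ℤ/4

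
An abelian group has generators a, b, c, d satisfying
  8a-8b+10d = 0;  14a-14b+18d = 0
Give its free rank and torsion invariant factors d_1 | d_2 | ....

rank_ℚ(R)=2; free=4−2=2
SNF(R) diag = [2, 2] → torsion [2, 2]

Answer: M ≅ ℤ^2 ⊕ ℤ/2 ⊕ ℤ/2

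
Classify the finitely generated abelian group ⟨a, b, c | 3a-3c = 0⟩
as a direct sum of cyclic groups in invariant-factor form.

rank_ℚ(R)=1; free=3−1=2
SNF(R) diag = [3] → torsion [3]

Answer: M ≅ ℤ^2 ⊕ ℤ/3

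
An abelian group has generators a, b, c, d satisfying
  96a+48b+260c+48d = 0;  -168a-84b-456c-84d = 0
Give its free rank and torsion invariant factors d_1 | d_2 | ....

Answer: M ≅ ℤ^2 ⊕ ℤ/4 ⊕ ℤ/12

Derivation:
rank_ℚ(R)=2; free=4−2=2
SNF(R) diag = [4, 12] → torsion [4, 12]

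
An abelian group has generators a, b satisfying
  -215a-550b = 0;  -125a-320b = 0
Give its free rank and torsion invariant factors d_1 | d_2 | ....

rank_ℚ(R)=2; free=2−2=0
SNF(R) diag = [5, 10] → torsion [5, 10]

Answer: M ≅ ℤ/5 ⊕ ℤ/10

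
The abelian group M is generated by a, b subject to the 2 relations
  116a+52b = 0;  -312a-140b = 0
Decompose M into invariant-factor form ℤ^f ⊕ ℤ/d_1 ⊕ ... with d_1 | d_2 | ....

rank_ℚ(R)=2; free=2−2=0
SNF(R) diag = [4, 4] → torsion [4, 4]

Answer: M ≅ ℤ/4 ⊕ ℤ/4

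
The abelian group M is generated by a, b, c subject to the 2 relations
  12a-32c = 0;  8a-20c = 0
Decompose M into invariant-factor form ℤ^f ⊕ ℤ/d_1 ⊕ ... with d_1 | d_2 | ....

Answer: M ≅ ℤ^1 ⊕ ℤ/4 ⊕ ℤ/4

Derivation:
rank_ℚ(R)=2; free=3−2=1
SNF(R) diag = [4, 4] → torsion [4, 4]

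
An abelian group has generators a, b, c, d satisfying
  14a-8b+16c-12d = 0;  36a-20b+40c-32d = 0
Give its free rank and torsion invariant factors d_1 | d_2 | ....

Answer: M ≅ ℤ^2 ⊕ ℤ/2 ⊕ ℤ/4

Derivation:
rank_ℚ(R)=2; free=4−2=2
SNF(R) diag = [2, 4] → torsion [2, 4]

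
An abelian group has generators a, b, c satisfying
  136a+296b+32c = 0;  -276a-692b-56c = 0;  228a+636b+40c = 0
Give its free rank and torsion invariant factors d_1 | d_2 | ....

rank_ℚ(R)=3; free=3−3=0
SNF(R) diag = [4, 8, 16] → torsion [4, 8, 16]

Answer: M ≅ ℤ/4 ⊕ ℤ/8 ⊕ ℤ/16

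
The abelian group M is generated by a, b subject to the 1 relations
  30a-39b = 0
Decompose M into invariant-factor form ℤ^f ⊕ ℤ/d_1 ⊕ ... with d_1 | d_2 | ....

Answer: M ≅ ℤ^1 ⊕ ℤ/3

Derivation:
rank_ℚ(R)=1; free=2−1=1
SNF(R) diag = [3] → torsion [3]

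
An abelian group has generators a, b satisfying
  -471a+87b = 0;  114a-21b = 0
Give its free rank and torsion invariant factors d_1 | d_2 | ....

rank_ℚ(R)=2; free=2−2=0
SNF(R) diag = [3, 9] → torsion [3, 9]

Answer: M ≅ ℤ/3 ⊕ ℤ/9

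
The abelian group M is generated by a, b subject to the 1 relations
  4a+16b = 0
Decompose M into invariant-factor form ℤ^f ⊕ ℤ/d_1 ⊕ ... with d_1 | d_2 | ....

Answer: M ≅ ℤ^1 ⊕ ℤ/4

Derivation:
rank_ℚ(R)=1; free=2−1=1
SNF(R) diag = [4] → torsion [4]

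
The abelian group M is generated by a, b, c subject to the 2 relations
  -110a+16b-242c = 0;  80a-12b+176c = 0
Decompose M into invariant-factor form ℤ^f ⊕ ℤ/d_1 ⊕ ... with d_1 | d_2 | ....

rank_ℚ(R)=2; free=3−2=1
SNF(R) diag = [2, 4] → torsion [2, 4]

Answer: M ≅ ℤ^1 ⊕ ℤ/2 ⊕ ℤ/4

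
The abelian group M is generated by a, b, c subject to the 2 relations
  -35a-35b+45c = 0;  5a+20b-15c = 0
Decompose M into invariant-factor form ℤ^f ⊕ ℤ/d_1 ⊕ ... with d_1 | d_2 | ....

rank_ℚ(R)=2; free=3−2=1
SNF(R) diag = [5, 15] → torsion [5, 15]

Answer: M ≅ ℤ^1 ⊕ ℤ/5 ⊕ ℤ/15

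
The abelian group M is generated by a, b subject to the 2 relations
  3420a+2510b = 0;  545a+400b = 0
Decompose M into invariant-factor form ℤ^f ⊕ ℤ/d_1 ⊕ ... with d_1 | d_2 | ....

Answer: M ≅ ℤ/5 ⊕ ℤ/10

Derivation:
rank_ℚ(R)=2; free=2−2=0
SNF(R) diag = [5, 10] → torsion [5, 10]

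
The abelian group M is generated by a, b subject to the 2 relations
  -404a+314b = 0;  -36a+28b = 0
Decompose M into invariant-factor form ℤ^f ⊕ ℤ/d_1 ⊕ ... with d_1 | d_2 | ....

rank_ℚ(R)=2; free=2−2=0
SNF(R) diag = [2, 4] → torsion [2, 4]

Answer: M ≅ ℤ/2 ⊕ ℤ/4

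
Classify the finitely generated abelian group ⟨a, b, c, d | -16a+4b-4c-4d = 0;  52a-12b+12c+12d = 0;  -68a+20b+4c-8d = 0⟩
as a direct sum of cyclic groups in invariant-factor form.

Answer: M ≅ ℤ^1 ⊕ ℤ/4 ⊕ ℤ/4 ⊕ ℤ/12

Derivation:
rank_ℚ(R)=3; free=4−3=1
SNF(R) diag = [4, 4, 12] → torsion [4, 4, 12]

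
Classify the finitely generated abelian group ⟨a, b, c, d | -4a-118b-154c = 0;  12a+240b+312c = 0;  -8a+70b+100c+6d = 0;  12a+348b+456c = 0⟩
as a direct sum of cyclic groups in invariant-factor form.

Answer: M ≅ ℤ/2 ⊕ ℤ/6 ⊕ ℤ/12 ⊕ ℤ/36

Derivation:
rank_ℚ(R)=4; free=4−4=0
SNF(R) diag = [2, 6, 12, 36] → torsion [2, 6, 12, 36]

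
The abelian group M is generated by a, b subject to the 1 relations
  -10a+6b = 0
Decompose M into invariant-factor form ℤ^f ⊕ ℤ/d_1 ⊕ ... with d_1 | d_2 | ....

Answer: M ≅ ℤ^1 ⊕ ℤ/2

Derivation:
rank_ℚ(R)=1; free=2−1=1
SNF(R) diag = [2] → torsion [2]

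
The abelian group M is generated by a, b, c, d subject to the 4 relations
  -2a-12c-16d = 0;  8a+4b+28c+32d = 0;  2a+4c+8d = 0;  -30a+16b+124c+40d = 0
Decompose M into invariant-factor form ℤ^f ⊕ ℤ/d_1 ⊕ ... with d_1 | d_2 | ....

Answer: M ≅ ℤ/2 ⊕ ℤ/4 ⊕ ℤ/8 ⊕ ℤ/24

Derivation:
rank_ℚ(R)=4; free=4−4=0
SNF(R) diag = [2, 4, 8, 24] → torsion [2, 4, 8, 24]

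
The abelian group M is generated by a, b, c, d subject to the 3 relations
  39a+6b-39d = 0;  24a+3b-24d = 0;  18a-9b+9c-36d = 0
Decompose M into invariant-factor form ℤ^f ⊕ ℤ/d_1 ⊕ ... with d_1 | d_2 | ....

rank_ℚ(R)=3; free=4−3=1
SNF(R) diag = [3, 9, 9] → torsion [3, 9, 9]

Answer: M ≅ ℤ^1 ⊕ ℤ/3 ⊕ ℤ/9 ⊕ ℤ/9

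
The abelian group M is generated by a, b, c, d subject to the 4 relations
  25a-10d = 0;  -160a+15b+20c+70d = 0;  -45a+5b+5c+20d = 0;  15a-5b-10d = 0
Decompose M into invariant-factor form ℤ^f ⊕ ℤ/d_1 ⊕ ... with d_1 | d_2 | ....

rank_ℚ(R)=4; free=4−4=0
SNF(R) diag = [5, 5, 5, 10] → torsion [5, 5, 5, 10]

Answer: M ≅ ℤ/5 ⊕ ℤ/5 ⊕ ℤ/5 ⊕ ℤ/10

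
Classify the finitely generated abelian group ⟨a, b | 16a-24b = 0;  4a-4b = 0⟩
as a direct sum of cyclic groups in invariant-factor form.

Answer: M ≅ ℤ/4 ⊕ ℤ/8

Derivation:
rank_ℚ(R)=2; free=2−2=0
SNF(R) diag = [4, 8] → torsion [4, 8]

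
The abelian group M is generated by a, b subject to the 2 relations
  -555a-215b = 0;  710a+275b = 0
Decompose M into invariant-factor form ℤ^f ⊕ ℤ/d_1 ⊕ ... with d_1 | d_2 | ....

rank_ℚ(R)=2; free=2−2=0
SNF(R) diag = [5, 5] → torsion [5, 5]

Answer: M ≅ ℤ/5 ⊕ ℤ/5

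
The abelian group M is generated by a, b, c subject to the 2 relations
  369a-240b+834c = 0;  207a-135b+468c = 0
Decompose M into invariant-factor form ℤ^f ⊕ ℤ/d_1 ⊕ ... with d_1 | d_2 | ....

Answer: M ≅ ℤ^1 ⊕ ℤ/3 ⊕ ℤ/9

Derivation:
rank_ℚ(R)=2; free=3−2=1
SNF(R) diag = [3, 9] → torsion [3, 9]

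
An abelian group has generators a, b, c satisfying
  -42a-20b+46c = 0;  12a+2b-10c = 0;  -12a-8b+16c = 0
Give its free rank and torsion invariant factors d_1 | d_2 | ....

rank_ℚ(R)=3; free=3−3=0
SNF(R) diag = [2, 6, 12] → torsion [2, 6, 12]

Answer: M ≅ ℤ/2 ⊕ ℤ/6 ⊕ ℤ/12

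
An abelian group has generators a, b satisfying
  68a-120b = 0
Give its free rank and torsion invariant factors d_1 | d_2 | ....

Answer: M ≅ ℤ^1 ⊕ ℤ/4

Derivation:
rank_ℚ(R)=1; free=2−1=1
SNF(R) diag = [4] → torsion [4]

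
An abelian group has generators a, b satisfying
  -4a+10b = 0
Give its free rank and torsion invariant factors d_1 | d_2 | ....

rank_ℚ(R)=1; free=2−1=1
SNF(R) diag = [2] → torsion [2]

Answer: M ≅ ℤ^1 ⊕ ℤ/2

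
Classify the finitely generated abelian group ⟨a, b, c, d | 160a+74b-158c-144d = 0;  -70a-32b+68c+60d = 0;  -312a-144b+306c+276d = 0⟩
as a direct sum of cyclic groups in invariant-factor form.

Answer: M ≅ ℤ^1 ⊕ ℤ/2 ⊕ ℤ/6 ⊕ ℤ/6

Derivation:
rank_ℚ(R)=3; free=4−3=1
SNF(R) diag = [2, 6, 6] → torsion [2, 6, 6]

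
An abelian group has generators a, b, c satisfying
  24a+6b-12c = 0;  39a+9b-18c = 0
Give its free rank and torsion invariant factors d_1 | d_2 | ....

rank_ℚ(R)=2; free=3−2=1
SNF(R) diag = [3, 6] → torsion [3, 6]

Answer: M ≅ ℤ^1 ⊕ ℤ/3 ⊕ ℤ/6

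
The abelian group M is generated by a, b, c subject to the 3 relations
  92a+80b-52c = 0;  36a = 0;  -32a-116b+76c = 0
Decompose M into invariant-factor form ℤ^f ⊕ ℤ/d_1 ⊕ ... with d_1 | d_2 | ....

Answer: M ≅ ℤ/4 ⊕ ℤ/12 ⊕ ℤ/36

Derivation:
rank_ℚ(R)=3; free=3−3=0
SNF(R) diag = [4, 12, 36] → torsion [4, 12, 36]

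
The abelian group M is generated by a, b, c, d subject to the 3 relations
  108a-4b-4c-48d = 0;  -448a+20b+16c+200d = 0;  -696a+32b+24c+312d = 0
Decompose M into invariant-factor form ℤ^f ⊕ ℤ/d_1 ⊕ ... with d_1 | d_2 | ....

Answer: M ≅ ℤ^1 ⊕ ℤ/4 ⊕ ℤ/4 ⊕ ℤ/8

Derivation:
rank_ℚ(R)=3; free=4−3=1
SNF(R) diag = [4, 4, 8] → torsion [4, 4, 8]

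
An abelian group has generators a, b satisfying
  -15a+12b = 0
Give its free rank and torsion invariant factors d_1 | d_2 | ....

rank_ℚ(R)=1; free=2−1=1
SNF(R) diag = [3] → torsion [3]

Answer: M ≅ ℤ^1 ⊕ ℤ/3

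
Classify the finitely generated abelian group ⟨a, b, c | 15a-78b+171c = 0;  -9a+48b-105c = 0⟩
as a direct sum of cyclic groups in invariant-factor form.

rank_ℚ(R)=2; free=3−2=1
SNF(R) diag = [3, 6] → torsion [3, 6]

Answer: M ≅ ℤ^1 ⊕ ℤ/3 ⊕ ℤ/6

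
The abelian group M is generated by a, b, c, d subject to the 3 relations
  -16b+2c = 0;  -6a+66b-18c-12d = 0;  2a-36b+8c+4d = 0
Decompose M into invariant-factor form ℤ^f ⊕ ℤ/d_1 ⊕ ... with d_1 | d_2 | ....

rank_ℚ(R)=3; free=4−3=1
SNF(R) diag = [2, 2, 6] → torsion [2, 2, 6]

Answer: M ≅ ℤ^1 ⊕ ℤ/2 ⊕ ℤ/2 ⊕ ℤ/6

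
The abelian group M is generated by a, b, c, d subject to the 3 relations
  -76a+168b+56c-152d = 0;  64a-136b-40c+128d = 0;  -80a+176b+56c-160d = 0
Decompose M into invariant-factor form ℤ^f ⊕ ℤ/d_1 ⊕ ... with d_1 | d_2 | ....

Answer: M ≅ ℤ^1 ⊕ ℤ/4 ⊕ ℤ/8 ⊕ ℤ/24

Derivation:
rank_ℚ(R)=3; free=4−3=1
SNF(R) diag = [4, 8, 24] → torsion [4, 8, 24]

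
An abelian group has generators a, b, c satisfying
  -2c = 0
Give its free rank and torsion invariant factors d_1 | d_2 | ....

Answer: M ≅ ℤ^2 ⊕ ℤ/2

Derivation:
rank_ℚ(R)=1; free=3−1=2
SNF(R) diag = [2] → torsion [2]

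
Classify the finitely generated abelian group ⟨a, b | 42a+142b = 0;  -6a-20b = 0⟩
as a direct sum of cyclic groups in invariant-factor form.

Answer: M ≅ ℤ/2 ⊕ ℤ/6

Derivation:
rank_ℚ(R)=2; free=2−2=0
SNF(R) diag = [2, 6] → torsion [2, 6]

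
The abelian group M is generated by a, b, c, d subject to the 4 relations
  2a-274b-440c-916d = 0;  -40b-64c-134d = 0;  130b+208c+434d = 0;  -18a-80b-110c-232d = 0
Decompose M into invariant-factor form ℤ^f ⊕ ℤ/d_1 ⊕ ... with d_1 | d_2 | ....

Answer: M ≅ ℤ/2 ⊕ ℤ/2 ⊕ ℤ/6 ⊕ ℤ/18

Derivation:
rank_ℚ(R)=4; free=4−4=0
SNF(R) diag = [2, 2, 6, 18] → torsion [2, 2, 6, 18]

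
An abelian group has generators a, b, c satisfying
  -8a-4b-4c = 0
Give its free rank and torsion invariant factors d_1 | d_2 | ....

Answer: M ≅ ℤ^2 ⊕ ℤ/4

Derivation:
rank_ℚ(R)=1; free=3−1=2
SNF(R) diag = [4] → torsion [4]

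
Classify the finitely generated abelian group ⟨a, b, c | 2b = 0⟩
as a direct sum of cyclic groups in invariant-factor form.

rank_ℚ(R)=1; free=3−1=2
SNF(R) diag = [2] → torsion [2]

Answer: M ≅ ℤ^2 ⊕ ℤ/2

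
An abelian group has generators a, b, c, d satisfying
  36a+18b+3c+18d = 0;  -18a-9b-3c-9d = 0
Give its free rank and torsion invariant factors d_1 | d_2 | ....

rank_ℚ(R)=2; free=4−2=2
SNF(R) diag = [3, 9] → torsion [3, 9]

Answer: M ≅ ℤ^2 ⊕ ℤ/3 ⊕ ℤ/9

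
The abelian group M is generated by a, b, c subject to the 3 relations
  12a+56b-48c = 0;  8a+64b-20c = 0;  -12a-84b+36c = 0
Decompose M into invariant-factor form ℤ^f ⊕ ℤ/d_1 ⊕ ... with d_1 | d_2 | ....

rank_ℚ(R)=3; free=3−3=0
SNF(R) diag = [4, 4, 12] → torsion [4, 4, 12]

Answer: M ≅ ℤ/4 ⊕ ℤ/4 ⊕ ℤ/12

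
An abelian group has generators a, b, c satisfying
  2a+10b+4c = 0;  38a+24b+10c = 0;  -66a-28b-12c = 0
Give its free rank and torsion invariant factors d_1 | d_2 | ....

Answer: M ≅ ℤ/2 ⊕ ℤ/2 ⊕ ℤ/6

Derivation:
rank_ℚ(R)=3; free=3−3=0
SNF(R) diag = [2, 2, 6] → torsion [2, 2, 6]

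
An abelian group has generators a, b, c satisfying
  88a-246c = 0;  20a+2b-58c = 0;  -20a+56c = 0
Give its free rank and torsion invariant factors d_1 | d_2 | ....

Answer: M ≅ ℤ/2 ⊕ ℤ/2 ⊕ ℤ/4

Derivation:
rank_ℚ(R)=3; free=3−3=0
SNF(R) diag = [2, 2, 4] → torsion [2, 2, 4]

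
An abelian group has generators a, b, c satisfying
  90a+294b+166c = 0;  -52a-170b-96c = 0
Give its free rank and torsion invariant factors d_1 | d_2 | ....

rank_ℚ(R)=2; free=3−2=1
SNF(R) diag = [2, 2] → torsion [2, 2]

Answer: M ≅ ℤ^1 ⊕ ℤ/2 ⊕ ℤ/2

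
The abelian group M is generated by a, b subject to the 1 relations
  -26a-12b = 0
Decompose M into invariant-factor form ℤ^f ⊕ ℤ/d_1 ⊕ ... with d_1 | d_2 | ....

rank_ℚ(R)=1; free=2−1=1
SNF(R) diag = [2] → torsion [2]

Answer: M ≅ ℤ^1 ⊕ ℤ/2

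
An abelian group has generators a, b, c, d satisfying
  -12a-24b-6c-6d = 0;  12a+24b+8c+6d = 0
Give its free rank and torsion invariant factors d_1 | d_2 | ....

rank_ℚ(R)=2; free=4−2=2
SNF(R) diag = [2, 6] → torsion [2, 6]

Answer: M ≅ ℤ^2 ⊕ ℤ/2 ⊕ ℤ/6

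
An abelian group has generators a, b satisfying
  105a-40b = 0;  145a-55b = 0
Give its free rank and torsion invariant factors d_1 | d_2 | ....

rank_ℚ(R)=2; free=2−2=0
SNF(R) diag = [5, 5] → torsion [5, 5]

Answer: M ≅ ℤ/5 ⊕ ℤ/5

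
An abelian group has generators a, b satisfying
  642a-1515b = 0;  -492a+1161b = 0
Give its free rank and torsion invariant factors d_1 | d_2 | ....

rank_ℚ(R)=2; free=2−2=0
SNF(R) diag = [3, 6] → torsion [3, 6]

Answer: M ≅ ℤ/3 ⊕ ℤ/6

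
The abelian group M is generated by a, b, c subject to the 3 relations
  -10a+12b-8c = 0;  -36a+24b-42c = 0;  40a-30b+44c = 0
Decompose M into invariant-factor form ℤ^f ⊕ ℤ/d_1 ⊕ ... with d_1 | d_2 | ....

rank_ℚ(R)=3; free=3−3=0
SNF(R) diag = [2, 6, 6] → torsion [2, 6, 6]

Answer: M ≅ ℤ/2 ⊕ ℤ/6 ⊕ ℤ/6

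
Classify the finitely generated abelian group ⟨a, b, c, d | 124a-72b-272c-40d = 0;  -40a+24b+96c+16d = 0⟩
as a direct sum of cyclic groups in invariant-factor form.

Answer: M ≅ ℤ^2 ⊕ ℤ/4 ⊕ ℤ/8

Derivation:
rank_ℚ(R)=2; free=4−2=2
SNF(R) diag = [4, 8] → torsion [4, 8]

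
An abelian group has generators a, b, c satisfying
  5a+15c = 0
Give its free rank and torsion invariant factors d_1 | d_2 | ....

Answer: M ≅ ℤ^2 ⊕ ℤ/5

Derivation:
rank_ℚ(R)=1; free=3−1=2
SNF(R) diag = [5] → torsion [5]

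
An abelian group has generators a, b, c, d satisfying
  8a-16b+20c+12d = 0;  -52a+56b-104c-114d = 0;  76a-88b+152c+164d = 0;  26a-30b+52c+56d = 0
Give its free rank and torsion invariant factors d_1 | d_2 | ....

rank_ℚ(R)=4; free=4−4=0
SNF(R) diag = [2, 2, 4, 12] → torsion [2, 2, 4, 12]

Answer: M ≅ ℤ/2 ⊕ ℤ/2 ⊕ ℤ/4 ⊕ ℤ/12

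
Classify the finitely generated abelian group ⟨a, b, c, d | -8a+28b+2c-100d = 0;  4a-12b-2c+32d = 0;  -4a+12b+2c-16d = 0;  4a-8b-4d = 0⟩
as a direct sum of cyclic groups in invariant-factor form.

rank_ℚ(R)=4; free=4−4=0
SNF(R) diag = [2, 4, 8, 16] → torsion [2, 4, 8, 16]

Answer: M ≅ ℤ/2 ⊕ ℤ/4 ⊕ ℤ/8 ⊕ ℤ/16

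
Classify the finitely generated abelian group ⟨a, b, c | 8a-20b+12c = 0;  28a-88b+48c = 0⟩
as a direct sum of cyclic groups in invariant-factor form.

rank_ℚ(R)=2; free=3−2=1
SNF(R) diag = [4, 12] → torsion [4, 12]

Answer: M ≅ ℤ^1 ⊕ ℤ/4 ⊕ ℤ/12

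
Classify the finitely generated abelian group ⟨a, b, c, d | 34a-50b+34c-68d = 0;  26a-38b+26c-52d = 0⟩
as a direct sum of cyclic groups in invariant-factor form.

Answer: M ≅ ℤ^2 ⊕ ℤ/2 ⊕ ℤ/4

Derivation:
rank_ℚ(R)=2; free=4−2=2
SNF(R) diag = [2, 4] → torsion [2, 4]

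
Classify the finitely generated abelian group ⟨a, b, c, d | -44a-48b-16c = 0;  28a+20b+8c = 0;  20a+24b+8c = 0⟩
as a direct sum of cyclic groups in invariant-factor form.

rank_ℚ(R)=3; free=4−3=1
SNF(R) diag = [4, 4, 8] → torsion [4, 4, 8]

Answer: M ≅ ℤ^1 ⊕ ℤ/4 ⊕ ℤ/4 ⊕ ℤ/8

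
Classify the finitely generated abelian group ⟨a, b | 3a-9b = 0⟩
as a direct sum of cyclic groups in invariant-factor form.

Answer: M ≅ ℤ^1 ⊕ ℤ/3

Derivation:
rank_ℚ(R)=1; free=2−1=1
SNF(R) diag = [3] → torsion [3]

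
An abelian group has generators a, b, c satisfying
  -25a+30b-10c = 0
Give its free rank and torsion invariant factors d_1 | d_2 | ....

Answer: M ≅ ℤ^2 ⊕ ℤ/5

Derivation:
rank_ℚ(R)=1; free=3−1=2
SNF(R) diag = [5] → torsion [5]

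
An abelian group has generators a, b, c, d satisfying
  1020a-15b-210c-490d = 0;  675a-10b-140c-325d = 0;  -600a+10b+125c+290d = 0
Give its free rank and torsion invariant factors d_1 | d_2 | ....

Answer: M ≅ ℤ^1 ⊕ ℤ/5 ⊕ ℤ/5 ⊕ ℤ/15

Derivation:
rank_ℚ(R)=3; free=4−3=1
SNF(R) diag = [5, 5, 15] → torsion [5, 5, 15]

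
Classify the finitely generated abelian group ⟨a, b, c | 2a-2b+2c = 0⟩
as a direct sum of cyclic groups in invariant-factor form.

rank_ℚ(R)=1; free=3−1=2
SNF(R) diag = [2] → torsion [2]

Answer: M ≅ ℤ^2 ⊕ ℤ/2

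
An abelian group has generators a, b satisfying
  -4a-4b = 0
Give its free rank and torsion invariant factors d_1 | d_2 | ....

rank_ℚ(R)=1; free=2−1=1
SNF(R) diag = [4] → torsion [4]

Answer: M ≅ ℤ^1 ⊕ ℤ/4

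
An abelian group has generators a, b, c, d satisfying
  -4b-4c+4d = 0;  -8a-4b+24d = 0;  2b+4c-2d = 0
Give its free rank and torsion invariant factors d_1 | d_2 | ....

rank_ℚ(R)=3; free=4−3=1
SNF(R) diag = [2, 4, 4] → torsion [2, 4, 4]

Answer: M ≅ ℤ^1 ⊕ ℤ/2 ⊕ ℤ/4 ⊕ ℤ/4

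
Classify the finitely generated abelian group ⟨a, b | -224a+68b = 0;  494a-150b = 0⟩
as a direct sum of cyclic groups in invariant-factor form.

rank_ℚ(R)=2; free=2−2=0
SNF(R) diag = [2, 4] → torsion [2, 4]

Answer: M ≅ ℤ/2 ⊕ ℤ/4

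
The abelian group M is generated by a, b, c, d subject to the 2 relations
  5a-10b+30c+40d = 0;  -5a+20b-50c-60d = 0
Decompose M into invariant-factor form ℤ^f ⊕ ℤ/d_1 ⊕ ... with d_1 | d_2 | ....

Answer: M ≅ ℤ^2 ⊕ ℤ/5 ⊕ ℤ/10

Derivation:
rank_ℚ(R)=2; free=4−2=2
SNF(R) diag = [5, 10] → torsion [5, 10]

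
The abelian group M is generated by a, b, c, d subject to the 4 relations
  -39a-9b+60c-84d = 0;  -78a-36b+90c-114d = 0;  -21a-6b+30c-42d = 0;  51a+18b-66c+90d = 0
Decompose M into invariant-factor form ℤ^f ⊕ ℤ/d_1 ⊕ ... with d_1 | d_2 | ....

rank_ℚ(R)=4; free=4−4=0
SNF(R) diag = [3, 3, 6, 12] → torsion [3, 3, 6, 12]

Answer: M ≅ ℤ/3 ⊕ ℤ/3 ⊕ ℤ/6 ⊕ ℤ/12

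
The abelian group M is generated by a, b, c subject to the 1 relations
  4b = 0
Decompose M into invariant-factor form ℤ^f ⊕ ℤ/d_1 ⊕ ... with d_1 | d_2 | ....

rank_ℚ(R)=1; free=3−1=2
SNF(R) diag = [4] → torsion [4]

Answer: M ≅ ℤ^2 ⊕ ℤ/4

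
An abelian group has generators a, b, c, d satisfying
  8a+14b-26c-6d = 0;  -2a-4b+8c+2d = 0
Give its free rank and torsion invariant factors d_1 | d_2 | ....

Answer: M ≅ ℤ^2 ⊕ ℤ/2 ⊕ ℤ/2

Derivation:
rank_ℚ(R)=2; free=4−2=2
SNF(R) diag = [2, 2] → torsion [2, 2]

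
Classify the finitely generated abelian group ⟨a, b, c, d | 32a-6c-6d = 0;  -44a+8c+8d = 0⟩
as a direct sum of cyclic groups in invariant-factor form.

Answer: M ≅ ℤ^2 ⊕ ℤ/2 ⊕ ℤ/4

Derivation:
rank_ℚ(R)=2; free=4−2=2
SNF(R) diag = [2, 4] → torsion [2, 4]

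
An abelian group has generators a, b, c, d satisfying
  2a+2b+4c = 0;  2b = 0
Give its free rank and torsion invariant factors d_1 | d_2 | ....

rank_ℚ(R)=2; free=4−2=2
SNF(R) diag = [2, 2] → torsion [2, 2]

Answer: M ≅ ℤ^2 ⊕ ℤ/2 ⊕ ℤ/2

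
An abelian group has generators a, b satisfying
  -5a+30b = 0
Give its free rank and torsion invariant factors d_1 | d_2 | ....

rank_ℚ(R)=1; free=2−1=1
SNF(R) diag = [5] → torsion [5]

Answer: M ≅ ℤ^1 ⊕ ℤ/5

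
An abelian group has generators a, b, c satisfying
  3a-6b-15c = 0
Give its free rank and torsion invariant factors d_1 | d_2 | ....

rank_ℚ(R)=1; free=3−1=2
SNF(R) diag = [3] → torsion [3]

Answer: M ≅ ℤ^2 ⊕ ℤ/3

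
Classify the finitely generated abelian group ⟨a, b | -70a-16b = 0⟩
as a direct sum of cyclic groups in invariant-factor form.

Answer: M ≅ ℤ^1 ⊕ ℤ/2

Derivation:
rank_ℚ(R)=1; free=2−1=1
SNF(R) diag = [2] → torsion [2]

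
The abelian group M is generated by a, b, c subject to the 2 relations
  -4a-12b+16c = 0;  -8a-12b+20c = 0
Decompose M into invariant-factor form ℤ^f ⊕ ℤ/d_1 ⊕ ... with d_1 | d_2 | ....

Answer: M ≅ ℤ^1 ⊕ ℤ/4 ⊕ ℤ/12

Derivation:
rank_ℚ(R)=2; free=3−2=1
SNF(R) diag = [4, 12] → torsion [4, 12]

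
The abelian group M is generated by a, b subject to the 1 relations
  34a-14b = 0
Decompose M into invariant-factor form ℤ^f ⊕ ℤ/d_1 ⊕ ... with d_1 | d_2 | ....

rank_ℚ(R)=1; free=2−1=1
SNF(R) diag = [2] → torsion [2]

Answer: M ≅ ℤ^1 ⊕ ℤ/2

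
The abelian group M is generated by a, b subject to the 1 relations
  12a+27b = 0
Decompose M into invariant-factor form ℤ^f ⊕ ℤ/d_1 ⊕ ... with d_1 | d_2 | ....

rank_ℚ(R)=1; free=2−1=1
SNF(R) diag = [3] → torsion [3]

Answer: M ≅ ℤ^1 ⊕ ℤ/3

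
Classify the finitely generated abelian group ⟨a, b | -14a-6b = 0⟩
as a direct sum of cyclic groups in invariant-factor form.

rank_ℚ(R)=1; free=2−1=1
SNF(R) diag = [2] → torsion [2]

Answer: M ≅ ℤ^1 ⊕ ℤ/2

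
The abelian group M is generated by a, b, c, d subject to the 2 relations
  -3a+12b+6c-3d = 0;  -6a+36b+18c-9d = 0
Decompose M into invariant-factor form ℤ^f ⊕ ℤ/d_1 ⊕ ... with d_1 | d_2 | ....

Answer: M ≅ ℤ^2 ⊕ ℤ/3 ⊕ ℤ/3

Derivation:
rank_ℚ(R)=2; free=4−2=2
SNF(R) diag = [3, 3] → torsion [3, 3]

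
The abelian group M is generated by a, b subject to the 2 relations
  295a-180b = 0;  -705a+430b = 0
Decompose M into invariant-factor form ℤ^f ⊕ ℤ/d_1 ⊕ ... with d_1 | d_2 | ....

Answer: M ≅ ℤ/5 ⊕ ℤ/10

Derivation:
rank_ℚ(R)=2; free=2−2=0
SNF(R) diag = [5, 10] → torsion [5, 10]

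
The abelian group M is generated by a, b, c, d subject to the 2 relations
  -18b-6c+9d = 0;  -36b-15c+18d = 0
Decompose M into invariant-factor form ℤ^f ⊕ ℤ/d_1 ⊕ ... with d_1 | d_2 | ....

Answer: M ≅ ℤ^2 ⊕ ℤ/3 ⊕ ℤ/9

Derivation:
rank_ℚ(R)=2; free=4−2=2
SNF(R) diag = [3, 9] → torsion [3, 9]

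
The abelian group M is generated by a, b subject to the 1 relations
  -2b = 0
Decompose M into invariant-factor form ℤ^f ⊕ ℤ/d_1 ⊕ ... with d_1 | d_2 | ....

Answer: M ≅ ℤ^1 ⊕ ℤ/2

Derivation:
rank_ℚ(R)=1; free=2−1=1
SNF(R) diag = [2] → torsion [2]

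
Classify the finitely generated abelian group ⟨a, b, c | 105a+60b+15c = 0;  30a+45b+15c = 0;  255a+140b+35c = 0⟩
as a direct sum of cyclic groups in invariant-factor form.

Answer: M ≅ ℤ/5 ⊕ ℤ/15 ⊕ ℤ/30

Derivation:
rank_ℚ(R)=3; free=3−3=0
SNF(R) diag = [5, 15, 30] → torsion [5, 15, 30]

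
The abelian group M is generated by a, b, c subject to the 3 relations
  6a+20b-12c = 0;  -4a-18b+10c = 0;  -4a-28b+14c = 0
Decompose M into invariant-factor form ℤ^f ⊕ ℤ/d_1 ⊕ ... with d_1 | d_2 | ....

Answer: M ≅ ℤ/2 ⊕ ℤ/2 ⊕ ℤ/2

Derivation:
rank_ℚ(R)=3; free=3−3=0
SNF(R) diag = [2, 2, 2] → torsion [2, 2, 2]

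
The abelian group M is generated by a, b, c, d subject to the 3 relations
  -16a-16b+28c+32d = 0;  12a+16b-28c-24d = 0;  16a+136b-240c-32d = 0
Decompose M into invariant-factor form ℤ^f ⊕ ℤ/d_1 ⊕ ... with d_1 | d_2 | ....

Answer: M ≅ ℤ^1 ⊕ ℤ/4 ⊕ ℤ/4 ⊕ ℤ/8

Derivation:
rank_ℚ(R)=3; free=4−3=1
SNF(R) diag = [4, 4, 8] → torsion [4, 4, 8]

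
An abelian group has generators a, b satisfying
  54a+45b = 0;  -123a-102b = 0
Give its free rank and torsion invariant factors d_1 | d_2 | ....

Answer: M ≅ ℤ/3 ⊕ ℤ/9

Derivation:
rank_ℚ(R)=2; free=2−2=0
SNF(R) diag = [3, 9] → torsion [3, 9]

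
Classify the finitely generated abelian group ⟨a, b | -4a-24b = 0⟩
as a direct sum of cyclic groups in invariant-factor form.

rank_ℚ(R)=1; free=2−1=1
SNF(R) diag = [4] → torsion [4]

Answer: M ≅ ℤ^1 ⊕ ℤ/4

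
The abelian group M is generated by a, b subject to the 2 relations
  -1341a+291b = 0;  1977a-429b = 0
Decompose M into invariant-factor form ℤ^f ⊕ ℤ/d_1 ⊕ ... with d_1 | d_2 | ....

rank_ℚ(R)=2; free=2−2=0
SNF(R) diag = [3, 6] → torsion [3, 6]

Answer: M ≅ ℤ/3 ⊕ ℤ/6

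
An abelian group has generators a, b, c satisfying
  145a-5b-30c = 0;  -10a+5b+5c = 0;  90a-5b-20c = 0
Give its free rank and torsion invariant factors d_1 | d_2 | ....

rank_ℚ(R)=3; free=3−3=0
SNF(R) diag = [5, 5, 5] → torsion [5, 5, 5]

Answer: M ≅ ℤ/5 ⊕ ℤ/5 ⊕ ℤ/5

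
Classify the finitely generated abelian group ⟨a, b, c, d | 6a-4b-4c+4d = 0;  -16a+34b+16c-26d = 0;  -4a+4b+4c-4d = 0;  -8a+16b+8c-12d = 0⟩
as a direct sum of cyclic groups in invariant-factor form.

Answer: M ≅ ℤ/2 ⊕ ℤ/2 ⊕ ℤ/4 ⊕ ℤ/4

Derivation:
rank_ℚ(R)=4; free=4−4=0
SNF(R) diag = [2, 2, 4, 4] → torsion [2, 2, 4, 4]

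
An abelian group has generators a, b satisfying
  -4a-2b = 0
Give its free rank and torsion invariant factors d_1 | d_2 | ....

rank_ℚ(R)=1; free=2−1=1
SNF(R) diag = [2] → torsion [2]

Answer: M ≅ ℤ^1 ⊕ ℤ/2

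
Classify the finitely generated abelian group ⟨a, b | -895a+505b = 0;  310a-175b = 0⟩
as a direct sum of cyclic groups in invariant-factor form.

rank_ℚ(R)=2; free=2−2=0
SNF(R) diag = [5, 15] → torsion [5, 15]

Answer: M ≅ ℤ/5 ⊕ ℤ/15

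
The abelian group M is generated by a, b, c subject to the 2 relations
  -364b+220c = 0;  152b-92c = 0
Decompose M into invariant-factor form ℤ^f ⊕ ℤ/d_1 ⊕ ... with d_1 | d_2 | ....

rank_ℚ(R)=2; free=3−2=1
SNF(R) diag = [4, 12] → torsion [4, 12]

Answer: M ≅ ℤ^1 ⊕ ℤ/4 ⊕ ℤ/12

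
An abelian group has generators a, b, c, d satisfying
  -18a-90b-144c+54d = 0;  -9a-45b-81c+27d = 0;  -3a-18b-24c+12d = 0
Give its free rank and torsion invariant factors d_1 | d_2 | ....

Answer: M ≅ ℤ^1 ⊕ ℤ/3 ⊕ ℤ/9 ⊕ ℤ/18

Derivation:
rank_ℚ(R)=3; free=4−3=1
SNF(R) diag = [3, 9, 18] → torsion [3, 9, 18]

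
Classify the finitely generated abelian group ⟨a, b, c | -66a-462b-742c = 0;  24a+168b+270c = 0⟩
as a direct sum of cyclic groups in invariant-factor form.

Answer: M ≅ ℤ^1 ⊕ ℤ/2 ⊕ ℤ/6

Derivation:
rank_ℚ(R)=2; free=3−2=1
SNF(R) diag = [2, 6] → torsion [2, 6]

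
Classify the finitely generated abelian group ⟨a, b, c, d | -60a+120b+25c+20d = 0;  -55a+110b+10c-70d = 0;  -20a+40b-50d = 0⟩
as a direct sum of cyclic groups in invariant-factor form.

rank_ℚ(R)=3; free=4−3=1
SNF(R) diag = [5, 5, 10] → torsion [5, 5, 10]

Answer: M ≅ ℤ^1 ⊕ ℤ/5 ⊕ ℤ/5 ⊕ ℤ/10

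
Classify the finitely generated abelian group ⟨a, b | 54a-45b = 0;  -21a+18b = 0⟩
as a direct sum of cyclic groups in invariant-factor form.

Answer: M ≅ ℤ/3 ⊕ ℤ/9

Derivation:
rank_ℚ(R)=2; free=2−2=0
SNF(R) diag = [3, 9] → torsion [3, 9]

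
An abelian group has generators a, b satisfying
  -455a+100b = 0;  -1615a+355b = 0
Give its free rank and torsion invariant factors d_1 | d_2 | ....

rank_ℚ(R)=2; free=2−2=0
SNF(R) diag = [5, 5] → torsion [5, 5]

Answer: M ≅ ℤ/5 ⊕ ℤ/5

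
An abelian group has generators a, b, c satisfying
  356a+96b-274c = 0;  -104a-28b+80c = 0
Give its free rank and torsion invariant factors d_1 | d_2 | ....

Answer: M ≅ ℤ^1 ⊕ ℤ/2 ⊕ ℤ/4

Derivation:
rank_ℚ(R)=2; free=3−2=1
SNF(R) diag = [2, 4] → torsion [2, 4]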